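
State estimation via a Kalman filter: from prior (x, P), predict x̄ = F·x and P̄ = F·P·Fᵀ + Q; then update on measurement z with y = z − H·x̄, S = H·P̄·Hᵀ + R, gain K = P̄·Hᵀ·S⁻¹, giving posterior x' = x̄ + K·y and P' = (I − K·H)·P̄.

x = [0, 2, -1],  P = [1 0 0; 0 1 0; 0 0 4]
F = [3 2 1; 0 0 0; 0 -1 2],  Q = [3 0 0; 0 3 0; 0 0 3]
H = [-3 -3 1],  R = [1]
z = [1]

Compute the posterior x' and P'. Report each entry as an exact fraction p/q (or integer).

x̄ = F·x = [3, 0, -4]
P̄ = F·P·Fᵀ + Q = [20 0 6; 0 3 0; 6 0 20]
y = z − H·x̄ = [14]
S = H·P̄·Hᵀ + R = [192]
K = P̄·Hᵀ·S⁻¹ = [-9/32; -3/64; 1/96]
x' = x̄ + K·y = [-15/16, -21/32, -185/48]
P' = (I − K·H)·P̄ = [77/16 -81/32 105/16; -81/32 165/64 3/32; 105/16 3/32 959/48]

x' = [-15/16, -21/32, -185/48]
P' = [77/16 -81/32 105/16; -81/32 165/64 3/32; 105/16 3/32 959/48]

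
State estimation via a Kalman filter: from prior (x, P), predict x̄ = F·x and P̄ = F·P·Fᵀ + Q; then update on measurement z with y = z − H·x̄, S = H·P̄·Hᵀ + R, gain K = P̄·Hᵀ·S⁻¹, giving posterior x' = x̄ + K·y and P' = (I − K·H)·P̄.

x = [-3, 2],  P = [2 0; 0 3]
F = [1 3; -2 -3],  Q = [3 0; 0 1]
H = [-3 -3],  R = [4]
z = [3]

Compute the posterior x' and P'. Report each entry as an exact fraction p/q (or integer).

x̄ = F·x = [3, 0]
P̄ = F·P·Fᵀ + Q = [32 -31; -31 36]
y = z − H·x̄ = [12]
S = H·P̄·Hᵀ + R = [58]
K = P̄·Hᵀ·S⁻¹ = [-3/58; -15/58]
x' = x̄ + K·y = [69/29, -90/29]
P' = (I − K·H)·P̄ = [1847/58 -1843/58; -1843/58 1863/58]

x' = [69/29, -90/29]
P' = [1847/58 -1843/58; -1843/58 1863/58]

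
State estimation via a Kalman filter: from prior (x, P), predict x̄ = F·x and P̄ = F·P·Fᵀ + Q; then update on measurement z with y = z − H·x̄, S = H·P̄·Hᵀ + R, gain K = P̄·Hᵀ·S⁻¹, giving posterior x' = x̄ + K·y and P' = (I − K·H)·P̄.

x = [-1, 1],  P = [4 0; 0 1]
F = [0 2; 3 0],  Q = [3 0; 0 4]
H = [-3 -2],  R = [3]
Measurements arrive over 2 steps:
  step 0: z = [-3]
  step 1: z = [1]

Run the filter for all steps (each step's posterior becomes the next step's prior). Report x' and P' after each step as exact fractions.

step 0: x̄ = F·x = [2, -3]
step 0: P̄ = F·P·Fᵀ + Q = [7 0; 0 40]
step 0: y = z − H·x̄ = [-3]
step 0: S = H·P̄·Hᵀ + R = [226]
step 0: K = P̄·Hᵀ·S⁻¹ = [-21/226; -40/113]
step 0: x' = x̄ + K·y = [515/226, -219/113]
step 0: P' = (I − K·H)·P̄ = [1141/226 -840/113; -840/113 1320/113]
step 1: x̄ = F·x = [-438/113, 1545/226]
step 1: P̄ = F·P·Fᵀ + Q = [5619/113 -5040/113; -5040/113 11173/226]
step 1: y = z − H·x̄ = [344/113]
step 1: S = H·P̄·Hᵀ + R = [12776/113]
step 1: K = P̄·Hᵀ·S⁻¹ = [-6777/12776; 3947/12776]
step 1: x' = x̄ + K·y = [-8769/1597, 24839/3194]
step 1: P' = (I − K·H)·P̄ = [228855/12776 -333117/12776; -333117/12776 493755/12776]

step 0: x' = [515/226, -219/113], P' = [1141/226 -840/113; -840/113 1320/113]
step 1: x' = [-8769/1597, 24839/3194], P' = [228855/12776 -333117/12776; -333117/12776 493755/12776]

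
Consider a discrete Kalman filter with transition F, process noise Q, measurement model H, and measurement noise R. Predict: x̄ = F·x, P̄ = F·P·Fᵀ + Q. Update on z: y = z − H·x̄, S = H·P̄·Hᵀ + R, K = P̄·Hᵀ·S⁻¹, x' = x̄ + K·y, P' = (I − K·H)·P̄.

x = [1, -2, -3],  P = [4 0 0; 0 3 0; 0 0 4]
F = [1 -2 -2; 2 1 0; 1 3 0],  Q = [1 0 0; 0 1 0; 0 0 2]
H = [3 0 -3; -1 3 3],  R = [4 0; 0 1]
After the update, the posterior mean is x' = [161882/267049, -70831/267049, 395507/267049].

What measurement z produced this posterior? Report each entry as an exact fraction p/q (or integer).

z = [-3, 3]

x̄ = F·x = [11, 0, -5]
P̄ = F·P·Fᵀ + Q = [33 2 -14; 2 20 17; -14 17 33]
S = H·P̄·Hᵀ + R = [850 -699; -699 889]
K = P̄·Hᵀ·S⁻¹ = [77118/267049 39909/267049; 36186/267049 61195/267049; -10713/267049 40841/267049]
x' − x̄ = [-2775657/267049, -70831/267049, 1730752/267049] = K·y
y = (KᵀK)⁻¹·Kᵀ·(x' − x̄) = [-51, 29]
z = y + H·x̄ = [-51, 29] + [48, -26] = [-3, 3]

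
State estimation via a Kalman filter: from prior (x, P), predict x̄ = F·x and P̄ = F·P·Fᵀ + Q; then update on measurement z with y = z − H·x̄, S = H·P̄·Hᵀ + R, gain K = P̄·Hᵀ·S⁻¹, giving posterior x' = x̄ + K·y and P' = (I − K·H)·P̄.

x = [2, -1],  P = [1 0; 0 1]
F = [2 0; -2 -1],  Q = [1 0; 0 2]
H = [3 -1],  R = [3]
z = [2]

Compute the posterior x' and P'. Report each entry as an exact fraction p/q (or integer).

x̄ = F·x = [4, -3]
P̄ = F·P·Fᵀ + Q = [5 -4; -4 7]
y = z − H·x̄ = [-13]
S = H·P̄·Hᵀ + R = [79]
K = P̄·Hᵀ·S⁻¹ = [19/79; -19/79]
x' = x̄ + K·y = [69/79, 10/79]
P' = (I − K·H)·P̄ = [34/79 45/79; 45/79 192/79]

x' = [69/79, 10/79]
P' = [34/79 45/79; 45/79 192/79]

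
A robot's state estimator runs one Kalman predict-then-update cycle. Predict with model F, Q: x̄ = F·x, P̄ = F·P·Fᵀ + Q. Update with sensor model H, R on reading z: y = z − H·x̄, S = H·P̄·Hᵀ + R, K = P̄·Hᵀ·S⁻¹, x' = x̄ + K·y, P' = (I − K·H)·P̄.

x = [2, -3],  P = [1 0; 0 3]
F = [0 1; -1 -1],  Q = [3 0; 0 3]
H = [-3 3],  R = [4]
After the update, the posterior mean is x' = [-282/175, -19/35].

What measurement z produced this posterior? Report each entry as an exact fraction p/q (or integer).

x̄ = F·x = [-3, 1]
P̄ = F·P·Fᵀ + Q = [6 -3; -3 7]
S = H·P̄·Hᵀ + R = [175]
K = P̄·Hᵀ·S⁻¹ = [-27/175; 6/35]
x' − x̄ = [243/175, -54/35] = K·y
y = (KᵀK)⁻¹·Kᵀ·(x' − x̄) = [-9]
z = y + H·x̄ = [-9] + [12] = [3]

z = [3]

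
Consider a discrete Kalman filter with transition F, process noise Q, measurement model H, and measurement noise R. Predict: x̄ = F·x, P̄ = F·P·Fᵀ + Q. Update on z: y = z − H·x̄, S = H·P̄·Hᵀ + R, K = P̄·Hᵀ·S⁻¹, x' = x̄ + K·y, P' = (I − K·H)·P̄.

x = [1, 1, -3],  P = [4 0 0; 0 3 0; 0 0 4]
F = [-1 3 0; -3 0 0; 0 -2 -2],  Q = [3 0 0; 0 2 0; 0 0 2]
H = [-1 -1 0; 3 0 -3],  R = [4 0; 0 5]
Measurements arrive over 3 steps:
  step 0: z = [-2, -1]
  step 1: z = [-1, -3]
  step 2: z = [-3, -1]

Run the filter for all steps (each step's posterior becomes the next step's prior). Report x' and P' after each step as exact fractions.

step 0: x̄ = F·x = [2, -3, 4]
step 0: P̄ = F·P·Fᵀ + Q = [34 12 -18; 12 38 0; -18 0 30]
step 0: y = z − H·x̄ = [-3, 5]
step 0: S = H·P̄·Hᵀ + R = [100 -192; -192 905]
step 0: K = P̄·Hᵀ·S⁻¹ = [-5839/26818 1692/13409; -19169/26818 -1500/13409; -5679/26818 -2736/13409]
step 0: x' = x̄ + K·y = [88073/26818, -37947/26818, 96949/26818]
step 0: P' = (I − K·H)·P̄ = [57657/13409 -45979/13409 54837/13409; -45979/13409 84317/13409 -43479/13409; 54837/13409 -43479/13409 59397/13409]
step 1: x̄ = F·x = [-100957/13409, -264219/26818, -59002/13409]
step 1: P̄ = F·P·Fᵀ + Q = [1132611/13409 586782/13409 -227312/13409; 586782/13409 545731/13409 53148/13409; -227312/13409 53148/13409 253842/13409]
step 1: y = z − H·x̄ = [-492951/26818, 85638/13409]
step 1: S = H·P̄·Hᵀ + R = [2905542/13409 -5680671/13409; -5680671/13409 16636738/13409]
step 1: K = P̄·Hᵀ·S⁻¹ = [-26993141/79890213 3458099/26630071; -726909128/1198353195 -44297257/399451065; -79085866/239670639 -15932936/79890213]
step 1: x' = x̄ + K·y = [-26046897/53260142, 470871001/798902130, 31279663/79890213]
step 1: P' = (I − K·H)·P̄ = [43452931/26630071 -22386229/79890213 113068298/79890213; -22386229/79890213 3243429947/1198353195 -22861430/239670639; 113068298/79890213 -22861430/239670639 418869574/239670639]
step 2: x̄ = F·x = [300552743/133150355, 78140691/53260142, -783667631/399451065]
step 2: P̄ = F·P·Fᵀ + Q = [4084007957/133150355 197517480/26630071 -5351424904/399451065; 197517480/26630071 444336521/26630071 181364138/26630071; -5351424904/399451065 181364138/26630071 22833360458/1198353195]
step 2: y = z − H·x̄ = [192906811/266300710, -363695243/26630071]
step 2: S = H·P̄·Hᵀ + R = [8813466782/133150355 -3569149781/26630071; -3569149781/26630071 18472746654/26630071]
step 2: K = P̄·Hᵀ·S⁻¹ = [-1158725818693/3721912277713 485473686783/3721912277713; -2193731525940/3721912277713 -414090691163/3721912277713; -3386948711554/11165736833139 -740474627818/3721912277713]
step 2: x' = x̄ + K·y = [1863240103191/7443824555426, 19053695941823/7443824555426, 5979567839272/11165736833139]
step 2: P' = (I − K·H)·P̄ = [5840913442713/3721912277713 -1206010167941/3721912277713 5031790631408/3721912277713; -1206010167941/3721912277713 9980936271701/3721912277713 -1547577048008/11165736833139; 5031790631408/3721912277713 -1547577048008/11165736833139 18797745033314/11165736833139]

step 0: x' = [88073/26818, -37947/26818, 96949/26818], P' = [57657/13409 -45979/13409 54837/13409; -45979/13409 84317/13409 -43479/13409; 54837/13409 -43479/13409 59397/13409]
step 1: x' = [-26046897/53260142, 470871001/798902130, 31279663/79890213], P' = [43452931/26630071 -22386229/79890213 113068298/79890213; -22386229/79890213 3243429947/1198353195 -22861430/239670639; 113068298/79890213 -22861430/239670639 418869574/239670639]
step 2: x' = [1863240103191/7443824555426, 19053695941823/7443824555426, 5979567839272/11165736833139], P' = [5840913442713/3721912277713 -1206010167941/3721912277713 5031790631408/3721912277713; -1206010167941/3721912277713 9980936271701/3721912277713 -1547577048008/11165736833139; 5031790631408/3721912277713 -1547577048008/11165736833139 18797745033314/11165736833139]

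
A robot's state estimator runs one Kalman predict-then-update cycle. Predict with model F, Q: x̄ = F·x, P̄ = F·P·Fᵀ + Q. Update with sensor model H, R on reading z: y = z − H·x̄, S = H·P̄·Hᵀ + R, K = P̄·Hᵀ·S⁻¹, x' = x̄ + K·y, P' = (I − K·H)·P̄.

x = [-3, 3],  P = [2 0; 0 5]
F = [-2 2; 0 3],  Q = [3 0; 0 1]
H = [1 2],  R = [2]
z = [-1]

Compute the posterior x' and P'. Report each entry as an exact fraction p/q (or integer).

x' = [1223/337, -749/337]
P' = [2166/337 -992/337; -992/337 618/337]

x̄ = F·x = [12, 9]
P̄ = F·P·Fᵀ + Q = [31 30; 30 46]
y = z − H·x̄ = [-31]
S = H·P̄·Hᵀ + R = [337]
K = P̄·Hᵀ·S⁻¹ = [91/337; 122/337]
x' = x̄ + K·y = [1223/337, -749/337]
P' = (I − K·H)·P̄ = [2166/337 -992/337; -992/337 618/337]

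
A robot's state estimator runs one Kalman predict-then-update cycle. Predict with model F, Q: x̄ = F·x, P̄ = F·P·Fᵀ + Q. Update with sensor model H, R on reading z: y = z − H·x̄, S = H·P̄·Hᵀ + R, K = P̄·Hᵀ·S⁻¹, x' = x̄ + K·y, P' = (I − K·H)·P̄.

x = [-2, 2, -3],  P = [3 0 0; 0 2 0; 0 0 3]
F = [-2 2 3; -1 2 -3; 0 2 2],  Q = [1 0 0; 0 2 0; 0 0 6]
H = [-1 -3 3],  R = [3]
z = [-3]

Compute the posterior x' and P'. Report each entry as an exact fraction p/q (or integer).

x̄ = F·x = [-1, 15, -2]
P̄ = F·P·Fᵀ + Q = [48 -13 26; -13 40 -10; 26 -10 26]
y = z − H·x̄ = [47]
S = H·P̄·Hᵀ + R = [591]
K = P̄·Hᵀ·S⁻¹ = [23/197; -137/591; 82/591]
x' = x̄ + K·y = [884/197, 2426/591, 2672/591]
P' = (I − K·H)·P̄ = [7869/197 590/197 3236/197; 590/197 4871/591 5324/591; 3236/197 5324/591 8642/591]

x' = [884/197, 2426/591, 2672/591]
P' = [7869/197 590/197 3236/197; 590/197 4871/591 5324/591; 3236/197 5324/591 8642/591]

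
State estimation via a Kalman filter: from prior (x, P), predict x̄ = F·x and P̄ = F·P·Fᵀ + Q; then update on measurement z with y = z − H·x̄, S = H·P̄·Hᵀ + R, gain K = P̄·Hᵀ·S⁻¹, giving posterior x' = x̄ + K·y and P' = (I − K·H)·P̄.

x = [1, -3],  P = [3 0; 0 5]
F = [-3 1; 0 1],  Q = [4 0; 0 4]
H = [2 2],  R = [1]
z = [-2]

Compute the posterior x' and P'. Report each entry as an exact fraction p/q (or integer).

x' = [-14/221, -215/221]
P' = [1232/221 -1191/221; -1191/221 1205/221]

x̄ = F·x = [-6, -3]
P̄ = F·P·Fᵀ + Q = [36 5; 5 9]
y = z − H·x̄ = [16]
S = H·P̄·Hᵀ + R = [221]
K = P̄·Hᵀ·S⁻¹ = [82/221; 28/221]
x' = x̄ + K·y = [-14/221, -215/221]
P' = (I − K·H)·P̄ = [1232/221 -1191/221; -1191/221 1205/221]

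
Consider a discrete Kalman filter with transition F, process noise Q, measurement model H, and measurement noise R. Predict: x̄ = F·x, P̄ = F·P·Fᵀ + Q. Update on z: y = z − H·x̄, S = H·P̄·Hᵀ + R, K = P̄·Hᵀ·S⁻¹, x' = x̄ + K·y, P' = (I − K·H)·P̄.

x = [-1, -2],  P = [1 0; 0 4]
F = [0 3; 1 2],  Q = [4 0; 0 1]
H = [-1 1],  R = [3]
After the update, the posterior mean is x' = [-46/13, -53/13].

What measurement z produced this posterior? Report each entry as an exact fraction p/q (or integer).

z = [-1]

x̄ = F·x = [-6, -5]
P̄ = F·P·Fᵀ + Q = [40 24; 24 18]
S = H·P̄·Hᵀ + R = [13]
K = P̄·Hᵀ·S⁻¹ = [-16/13; -6/13]
x' − x̄ = [32/13, 12/13] = K·y
y = (KᵀK)⁻¹·Kᵀ·(x' − x̄) = [-2]
z = y + H·x̄ = [-2] + [1] = [-1]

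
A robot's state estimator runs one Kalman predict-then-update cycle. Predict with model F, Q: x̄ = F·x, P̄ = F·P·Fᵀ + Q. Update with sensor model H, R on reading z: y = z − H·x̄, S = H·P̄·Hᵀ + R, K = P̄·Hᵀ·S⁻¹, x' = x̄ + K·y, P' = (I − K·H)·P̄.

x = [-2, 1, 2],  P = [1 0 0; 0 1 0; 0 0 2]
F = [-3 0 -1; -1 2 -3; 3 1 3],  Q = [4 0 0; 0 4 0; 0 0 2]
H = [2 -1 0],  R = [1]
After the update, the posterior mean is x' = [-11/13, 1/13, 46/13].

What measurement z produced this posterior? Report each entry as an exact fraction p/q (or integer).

x̄ = F·x = [4, -2, 1]
P̄ = F·P·Fᵀ + Q = [15 9 -15; 9 27 -19; -15 -19 30]
S = H·P̄·Hᵀ + R = [52]
K = P̄·Hᵀ·S⁻¹ = [21/52; -9/52; -11/52]
x' − x̄ = [-63/13, 27/13, 33/13] = K·y
y = (KᵀK)⁻¹·Kᵀ·(x' − x̄) = [-12]
z = y + H·x̄ = [-12] + [10] = [-2]

z = [-2]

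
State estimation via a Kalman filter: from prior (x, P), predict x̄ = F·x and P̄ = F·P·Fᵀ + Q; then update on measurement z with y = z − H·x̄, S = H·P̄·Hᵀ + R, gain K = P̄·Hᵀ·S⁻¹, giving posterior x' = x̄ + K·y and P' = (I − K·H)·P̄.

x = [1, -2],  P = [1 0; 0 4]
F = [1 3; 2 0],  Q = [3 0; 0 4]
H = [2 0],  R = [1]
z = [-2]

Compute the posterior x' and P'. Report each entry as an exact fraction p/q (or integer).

x' = [-165/161, 354/161]
P' = [40/161 2/161; 2/161 1272/161]

x̄ = F·x = [-5, 2]
P̄ = F·P·Fᵀ + Q = [40 2; 2 8]
y = z − H·x̄ = [8]
S = H·P̄·Hᵀ + R = [161]
K = P̄·Hᵀ·S⁻¹ = [80/161; 4/161]
x' = x̄ + K·y = [-165/161, 354/161]
P' = (I − K·H)·P̄ = [40/161 2/161; 2/161 1272/161]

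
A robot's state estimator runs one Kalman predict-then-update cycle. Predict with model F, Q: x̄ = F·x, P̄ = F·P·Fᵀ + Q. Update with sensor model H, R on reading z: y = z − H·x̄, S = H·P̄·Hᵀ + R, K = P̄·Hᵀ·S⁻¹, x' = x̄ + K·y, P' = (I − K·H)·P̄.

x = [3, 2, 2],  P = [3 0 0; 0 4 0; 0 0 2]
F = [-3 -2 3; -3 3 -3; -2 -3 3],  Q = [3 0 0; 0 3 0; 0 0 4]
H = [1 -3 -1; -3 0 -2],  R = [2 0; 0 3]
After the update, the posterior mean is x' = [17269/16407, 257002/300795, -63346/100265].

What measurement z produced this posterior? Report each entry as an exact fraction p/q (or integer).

x̄ = F·x = [-7, -9, -6]
P̄ = F·P·Fᵀ + Q = [64 -15 60; -15 84 -36; 60 -36 70]
S = H·P̄·Hᵀ + R = [646 -343; -343 1579]
K = P̄·Hᵀ·S⁻¹ = [-539/16407 -3359/16407; -108206/300795 -1217/300795; 4998/100265 -19234/100265]
x' − x̄ = [132118/16407, 2964157/300795, 538244/100265] = K·y
y = (KᵀK)⁻¹·Kᵀ·(x' − x̄) = [-27, -35]
z = y + H·x̄ = [-27, -35] + [26, 33] = [-1, -2]

z = [-1, -2]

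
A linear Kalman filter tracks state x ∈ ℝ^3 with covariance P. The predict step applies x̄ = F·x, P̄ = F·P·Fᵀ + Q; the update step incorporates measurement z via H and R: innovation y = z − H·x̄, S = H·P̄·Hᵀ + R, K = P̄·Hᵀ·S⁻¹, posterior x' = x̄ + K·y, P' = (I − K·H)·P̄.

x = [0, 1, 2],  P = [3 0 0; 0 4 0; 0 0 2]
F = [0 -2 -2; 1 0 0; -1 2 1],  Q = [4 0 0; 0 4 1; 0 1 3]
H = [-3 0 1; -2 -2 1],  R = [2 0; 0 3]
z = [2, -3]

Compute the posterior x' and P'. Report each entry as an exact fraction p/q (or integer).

x̄ = F·x = [-6, 0, 4]
P̄ = F·P·Fᵀ + Q = [28 0 -20; 0 7 -2; -20 -2 24]
y = z − H·x̄ = [-20, -19]
S = H·P̄·Hᵀ + R = [398 296; 296 255]
K = P̄·Hᵀ·S⁻¹ = [-2012/6937 268/6937; 2113/6937 -2888/6937; 646/6937 1100/6937]
x' = x̄ + K·y = [-6474/6937, 12612/6937, -6072/6937]
P' = (I − K·H)·P̄ = [5356/6937 264/6937 12044/6937; 264/6937 6577/6937 5018/6937; 12044/6937 5018/6937 37424/6937]

x' = [-6474/6937, 12612/6937, -6072/6937]
P' = [5356/6937 264/6937 12044/6937; 264/6937 6577/6937 5018/6937; 12044/6937 5018/6937 37424/6937]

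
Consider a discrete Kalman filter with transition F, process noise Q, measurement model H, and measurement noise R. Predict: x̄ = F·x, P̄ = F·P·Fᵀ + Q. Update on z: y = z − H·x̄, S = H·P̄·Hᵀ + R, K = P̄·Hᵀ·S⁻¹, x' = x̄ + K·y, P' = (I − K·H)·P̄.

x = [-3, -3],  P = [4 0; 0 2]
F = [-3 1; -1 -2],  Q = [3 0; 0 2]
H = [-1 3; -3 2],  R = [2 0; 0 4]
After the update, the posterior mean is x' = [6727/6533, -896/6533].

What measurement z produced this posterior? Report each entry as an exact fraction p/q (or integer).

x̄ = F·x = [6, 9]
P̄ = F·P·Fᵀ + Q = [41 8; 8 14]
S = H·P̄·Hᵀ + R = [121 119; 119 333]
K = P̄·Hᵀ·S⁻¹ = [1768/6533 -2731/6533; 5423/13066 -1781/13066]
x' − x̄ = [-32471/6533, -59693/6533] = K·y
y = (KᵀK)⁻¹·Kᵀ·(x' − x̄) = [-23, -3]
z = y + H·x̄ = [-23, -3] + [21, 0] = [-2, -3]

z = [-2, -3]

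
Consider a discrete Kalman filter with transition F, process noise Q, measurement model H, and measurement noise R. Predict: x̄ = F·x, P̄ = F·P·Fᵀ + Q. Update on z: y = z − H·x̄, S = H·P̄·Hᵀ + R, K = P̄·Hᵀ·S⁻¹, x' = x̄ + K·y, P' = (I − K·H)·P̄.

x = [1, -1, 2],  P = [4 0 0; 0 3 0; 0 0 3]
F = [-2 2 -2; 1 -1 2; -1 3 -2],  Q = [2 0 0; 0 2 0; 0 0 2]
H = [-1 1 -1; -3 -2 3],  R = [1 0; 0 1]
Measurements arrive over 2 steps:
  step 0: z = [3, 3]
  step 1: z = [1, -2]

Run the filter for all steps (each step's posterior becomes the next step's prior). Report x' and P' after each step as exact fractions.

step 0: x̄ = F·x = [-8, 6, -8]
step 0: P̄ = F·P·Fᵀ + Q = [42 -26 38; -26 21 -25; 38 -25 45]
step 0: y = z − H·x̄ = [-19, 15]
step 0: S = H·P̄·Hᵀ + R = [287 -150; -150 172]
step 0: K = P̄·Hᵀ·S⁻¹ = [-1529/3358 -1105/6716; 3267/13432 -393/26864; -3963/13432 4177/26864]
step 0: x' = x̄ + K·y = [-12201/6716, 31143/26864, -1663/26864]
step 0: P' = (I − K·H)·P̄ = [531/1679 2465/6716 3399/6716; 2465/6716 78369/26864 61975/26864; 3399/6716 61975/26864 56305/26864]
step 1: x̄ = F·x = [40805/6716, -83273/26864, 145559/26864]
step 1: P̄ = F·P·Fᵀ + Q = [10031/1679 -17309/6716 23843/6716; -17309/6716 152577/26864 12033/26864; 23843/6716 12033/26864 244289/26864]
step 1: y = z − H·x̄ = [104729/6716, -167291/26864]
step 1: S = H·P̄·Hᵀ + R = [55586/1679 -106783/6716; -106783/6716 1588313/26864]
step 1: K = P̄·Hᵀ·S⁻¹ = [-20126218/45792351 -7052852/45792351; 11427674/45792351 1304467/45792351; -12650146/45792351 8784451/45792351]
step 1: x' = x̄ + K·y = [8297776/45792351, 28132201/45792351, -3849737/45792351]
step 1: P' = (I − K·H)·P̄ = [15078466/45792351 23039290/45792351 28087042/45792351; 23039290/45792351 173823229/45792351 139356265/45792351; 28087042/45792351 139356265/45792351 123919369/45792351]

step 0: x' = [-12201/6716, 31143/26864, -1663/26864], P' = [531/1679 2465/6716 3399/6716; 2465/6716 78369/26864 61975/26864; 3399/6716 61975/26864 56305/26864]
step 1: x' = [8297776/45792351, 28132201/45792351, -3849737/45792351], P' = [15078466/45792351 23039290/45792351 28087042/45792351; 23039290/45792351 173823229/45792351 139356265/45792351; 28087042/45792351 139356265/45792351 123919369/45792351]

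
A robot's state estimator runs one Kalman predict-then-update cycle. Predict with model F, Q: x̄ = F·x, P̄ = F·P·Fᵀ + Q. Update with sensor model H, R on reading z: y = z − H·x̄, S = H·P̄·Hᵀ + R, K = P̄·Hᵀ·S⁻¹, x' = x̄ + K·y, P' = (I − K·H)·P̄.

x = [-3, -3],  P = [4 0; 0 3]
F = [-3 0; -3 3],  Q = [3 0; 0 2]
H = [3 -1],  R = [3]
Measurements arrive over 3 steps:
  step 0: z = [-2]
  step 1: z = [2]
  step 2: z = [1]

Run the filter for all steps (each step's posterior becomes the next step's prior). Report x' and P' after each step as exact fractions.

step 0: x' = [-18/7, -43/7], P' = [1356/203 3825/203; 3825/203 11346/203]
step 1: x' = [172116/147563, 423043/295126], P' = [250773/147563 661329/147563; 661329/147563 4305585/295126]
step 2: x' = [-108336438/113865641, -427986014/113865641], P' = [197900466/113865641 522937746/113865641; 522937746/113865641 1695463071/113865641]

step 0: x̄ = F·x = [9, 0]
step 0: P̄ = F·P·Fᵀ + Q = [39 36; 36 65]
step 0: y = z − H·x̄ = [-29]
step 0: S = H·P̄·Hᵀ + R = [203]
step 0: K = P̄·Hᵀ·S⁻¹ = [81/203; 43/203]
step 0: x' = x̄ + K·y = [-18/7, -43/7]
step 0: P' = (I − K·H)·P̄ = [1356/203 3825/203; 3825/203 11346/203]
step 1: x̄ = F·x = [54/7, -75/7]
step 1: P̄ = F·P·Fᵀ + Q = [12813/203 -22221/203; -22221/203 45874/203]
step 1: y = z − H·x̄ = [-223/7]
step 1: S = H·P̄·Hᵀ + R = [295126/203]
step 1: K = P̄·Hᵀ·S⁻¹ = [30330/147563; -112537/295126]
step 1: x' = x̄ + K·y = [172116/147563, 423043/295126]
step 1: P' = (I − K·H)·P̄ = [250773/147563 661329/147563; 661329/147563 4305585/295126]
step 2: x̄ = F·x = [-516348/147563, 236433/295126]
step 2: P̄ = F·P·Fᵀ + Q = [2699646/147563 -3695004/147563; -3695004/147563 20046587/295126]
step 2: y = z − H·x̄ = [3629647/295126]
step 2: S = H·P̄·Hᵀ + R = [113865641/295126]
step 2: K = P̄·Hᵀ·S⁻¹ = [23587884/113865641; -42216611/113865641]
step 2: x' = x̄ + K·y = [-108336438/113865641, -427986014/113865641]
step 2: P' = (I − K·H)·P̄ = [197900466/113865641 522937746/113865641; 522937746/113865641 1695463071/113865641]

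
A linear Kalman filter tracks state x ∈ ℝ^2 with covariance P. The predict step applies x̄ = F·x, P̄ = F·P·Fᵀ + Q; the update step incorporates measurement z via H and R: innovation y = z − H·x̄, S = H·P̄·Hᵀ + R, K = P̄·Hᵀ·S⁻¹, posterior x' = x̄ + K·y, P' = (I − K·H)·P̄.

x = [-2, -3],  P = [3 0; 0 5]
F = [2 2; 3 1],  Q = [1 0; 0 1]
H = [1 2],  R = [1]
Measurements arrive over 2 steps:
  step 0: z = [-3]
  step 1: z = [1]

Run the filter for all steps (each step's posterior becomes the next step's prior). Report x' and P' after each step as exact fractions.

step 0: x' = [-555/278, -76/139], P' = [1253/278 -291/139; -291/139 169/139]
step 1: x' = [-40403/25010, 6275/5002], P' = [30971/25010 -1322/2501; -1322/2501 2339/5002]

step 0: x̄ = F·x = [-10, -9]
step 0: P̄ = F·P·Fᵀ + Q = [33 28; 28 33]
step 0: y = z − H·x̄ = [25]
step 0: S = H·P̄·Hᵀ + R = [278]
step 0: K = P̄·Hᵀ·S⁻¹ = [89/278; 47/139]
step 0: x' = x̄ + K·y = [-555/278, -76/139]
step 0: P' = (I − K·H)·P̄ = [1253/278 -291/139; -291/139 169/139]
step 1: x̄ = F·x = [-707/139, -1817/278]
step 1: P̄ = F·P·Fᵀ + Q = [993/139 1769/139; 1769/139 8401/278]
step 1: y = z − H·x̄ = [2663/139]
step 1: S = H·P̄·Hᵀ + R = [25010/139]
step 1: K = P̄·Hᵀ·S⁻¹ = [4531/25010; 1017/2501]
step 1: x' = x̄ + K·y = [-40403/25010, 6275/5002]
step 1: P' = (I − K·H)·P̄ = [30971/25010 -1322/2501; -1322/2501 2339/5002]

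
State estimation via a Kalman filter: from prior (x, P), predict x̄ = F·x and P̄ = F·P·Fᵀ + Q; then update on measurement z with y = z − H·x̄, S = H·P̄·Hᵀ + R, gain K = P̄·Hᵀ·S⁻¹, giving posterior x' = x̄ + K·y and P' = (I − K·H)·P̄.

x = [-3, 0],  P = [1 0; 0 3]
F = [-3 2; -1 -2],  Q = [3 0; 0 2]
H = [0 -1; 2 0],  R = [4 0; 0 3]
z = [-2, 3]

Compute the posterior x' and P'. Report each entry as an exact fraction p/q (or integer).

x̄ = F·x = [9, 3]
P̄ = F·P·Fᵀ + Q = [24 -9; -9 15]
y = z − H·x̄ = [1, -15]
S = H·P̄·Hᵀ + R = [19 18; 18 99]
K = P̄·Hᵀ·S⁻¹ = [3/173 250/519; -129/173 -8/173]
x' = x̄ + K·y = [310/173, 510/173]
P' = (I − K·H)·P̄ = [125/173 -12/173; -12/173 516/173]

x' = [310/173, 510/173]
P' = [125/173 -12/173; -12/173 516/173]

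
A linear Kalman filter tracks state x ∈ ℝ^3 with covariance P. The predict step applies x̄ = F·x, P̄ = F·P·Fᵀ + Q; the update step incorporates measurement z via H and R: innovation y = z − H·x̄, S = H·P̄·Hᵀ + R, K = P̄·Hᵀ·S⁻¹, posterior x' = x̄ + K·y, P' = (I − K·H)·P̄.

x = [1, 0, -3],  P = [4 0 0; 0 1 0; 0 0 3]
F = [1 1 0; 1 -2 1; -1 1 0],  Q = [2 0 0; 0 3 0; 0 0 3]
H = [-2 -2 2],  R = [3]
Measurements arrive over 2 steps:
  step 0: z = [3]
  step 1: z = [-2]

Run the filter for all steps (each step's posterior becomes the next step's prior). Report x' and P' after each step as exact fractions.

step 0: x̄ = F·x = [1, -2, -1]
step 0: P̄ = F·P·Fᵀ + Q = [7 2 -3; 2 14 -6; -3 -6 8]
step 0: y = z − H·x̄ = [3]
step 0: S = H·P̄·Hᵀ + R = [207]
step 0: K = P̄·Hᵀ·S⁻¹ = [-8/69; -44/207; 34/207]
step 0: x' = x̄ + K·y = [15/23, -182/69, -35/69]
step 0: P' = (I − K·H)·P̄ = [97/23 -214/69 65/69; -214/69 962/207 254/207; 65/69 254/207 500/207]
step 1: x̄ = F·x = [-137/69, 374/69, -227/69]
step 1: P̄ = F·P·Fᵀ + Q = [965/207 40/207 89/207; 40/207 7784/207 -4664/207; 89/207 -4664/207 3740/207]
step 1: y = z − H·x̄ = [790/69]
step 1: S = H·P̄·Hᵀ + R = [87497/207]
step 1: K = P̄·Hᵀ·S⁻¹ = [-1832/87497; -24976/87497; 16630/87497]
step 1: x' = x̄ + K·y = [-194701/87497, 188302/87497, -97451/87497]
step 1: P' = (I − K·H)·P̄ = [391683/87497 -204136/87497 184799/87497; -204136/87497 276696/87497 35096/87497; 184799/87497 35096/87497 244840/87497]

step 0: x' = [15/23, -182/69, -35/69], P' = [97/23 -214/69 65/69; -214/69 962/207 254/207; 65/69 254/207 500/207]
step 1: x' = [-194701/87497, 188302/87497, -97451/87497], P' = [391683/87497 -204136/87497 184799/87497; -204136/87497 276696/87497 35096/87497; 184799/87497 35096/87497 244840/87497]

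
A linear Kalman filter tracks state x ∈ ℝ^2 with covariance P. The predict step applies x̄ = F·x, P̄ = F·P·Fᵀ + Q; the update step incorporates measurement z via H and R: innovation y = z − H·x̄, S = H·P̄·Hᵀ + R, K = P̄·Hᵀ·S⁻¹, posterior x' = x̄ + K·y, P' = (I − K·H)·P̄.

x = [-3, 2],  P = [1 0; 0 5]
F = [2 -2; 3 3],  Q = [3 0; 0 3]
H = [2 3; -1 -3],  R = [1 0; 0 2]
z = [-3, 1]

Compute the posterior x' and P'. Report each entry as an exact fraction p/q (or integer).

x' = [-29720/9731, 8739/9731]
P' = [26055/9731 -14493/9731; -14493/9731 8781/9731]

x̄ = F·x = [-10, -3]
P̄ = F·P·Fᵀ + Q = [27 -24; -24 57]
y = z − H·x̄ = [26, -18]
S = H·P̄·Hᵀ + R = [334 -351; -351 398]
K = P̄·Hᵀ·S⁻¹ = [8631/9731 8712/9731; -2643/9731 -5925/9731]
x' = x̄ + K·y = [-29720/9731, 8739/9731]
P' = (I − K·H)·P̄ = [26055/9731 -14493/9731; -14493/9731 8781/9731]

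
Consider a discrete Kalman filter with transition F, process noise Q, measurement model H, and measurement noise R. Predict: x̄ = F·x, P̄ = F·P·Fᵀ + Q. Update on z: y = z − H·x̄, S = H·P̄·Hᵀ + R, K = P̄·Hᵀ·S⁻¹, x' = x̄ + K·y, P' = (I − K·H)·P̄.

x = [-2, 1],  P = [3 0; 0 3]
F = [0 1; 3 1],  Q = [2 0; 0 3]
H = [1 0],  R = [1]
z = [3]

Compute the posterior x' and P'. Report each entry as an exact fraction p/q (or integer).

x̄ = F·x = [1, -5]
P̄ = F·P·Fᵀ + Q = [5 3; 3 33]
y = z − H·x̄ = [2]
S = H·P̄·Hᵀ + R = [6]
K = P̄·Hᵀ·S⁻¹ = [5/6; 1/2]
x' = x̄ + K·y = [8/3, -4]
P' = (I − K·H)·P̄ = [5/6 1/2; 1/2 63/2]

x' = [8/3, -4]
P' = [5/6 1/2; 1/2 63/2]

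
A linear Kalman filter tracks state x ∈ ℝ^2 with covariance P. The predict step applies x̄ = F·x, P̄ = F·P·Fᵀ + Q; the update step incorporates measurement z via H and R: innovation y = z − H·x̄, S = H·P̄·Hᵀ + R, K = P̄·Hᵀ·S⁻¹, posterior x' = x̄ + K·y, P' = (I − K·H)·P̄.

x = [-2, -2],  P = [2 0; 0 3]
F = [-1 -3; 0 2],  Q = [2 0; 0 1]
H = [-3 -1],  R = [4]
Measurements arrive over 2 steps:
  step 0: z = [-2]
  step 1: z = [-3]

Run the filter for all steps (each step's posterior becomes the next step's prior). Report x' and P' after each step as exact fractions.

step 0: x' = [77/94, -7/94], P' = [203/188 -309/188; -309/188 763/188]
step 1: x' = [1408/955, -295/191], P' = [1104/955 -342/191; -342/191 810/191]

step 0: x̄ = F·x = [8, -4]
step 0: P̄ = F·P·Fᵀ + Q = [31 -18; -18 13]
step 0: y = z − H·x̄ = [18]
step 0: S = H·P̄·Hᵀ + R = [188]
step 0: K = P̄·Hᵀ·S⁻¹ = [-75/188; 41/188]
step 0: x' = x̄ + K·y = [77/94, -7/94]
step 0: P' = (I − K·H)·P̄ = [203/188 -309/188; -309/188 763/188]
step 1: x̄ = F·x = [-28/47, -7/47]
step 1: P̄ = F·P·Fᵀ + Q = [1398/47 -990/47; -990/47 810/47]
step 1: y = z − H·x̄ = [-232/47]
step 1: S = H·P̄·Hᵀ + R = [7640/47]
step 1: K = P̄·Hᵀ·S⁻¹ = [-801/1910; 54/191]
step 1: x' = x̄ + K·y = [1408/955, -295/191]
step 1: P' = (I − K·H)·P̄ = [1104/955 -342/191; -342/191 810/191]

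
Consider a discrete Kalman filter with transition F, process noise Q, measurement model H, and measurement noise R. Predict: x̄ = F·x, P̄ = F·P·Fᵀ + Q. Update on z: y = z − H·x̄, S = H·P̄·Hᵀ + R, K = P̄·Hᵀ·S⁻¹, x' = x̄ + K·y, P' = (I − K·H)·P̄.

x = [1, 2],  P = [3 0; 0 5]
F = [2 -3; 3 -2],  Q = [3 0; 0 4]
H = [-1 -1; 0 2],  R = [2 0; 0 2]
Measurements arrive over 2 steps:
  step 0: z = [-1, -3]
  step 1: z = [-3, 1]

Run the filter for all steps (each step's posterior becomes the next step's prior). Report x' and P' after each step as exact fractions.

step 0: x' = [536/385, -199/175], P' = [156/77 -12/35; -12/35 78/175]
step 1: x' = [2417951/1036331, 644950/1036331], P' = [1700154/1036331 -250968/1036331; -250968/1036331 433528/1036331]

step 0: x̄ = F·x = [-4, -1]
step 0: P̄ = F·P·Fᵀ + Q = [60 48; 48 51]
step 0: y = z − H·x̄ = [-6, -1]
step 0: S = H·P̄·Hᵀ + R = [209 -198; -198 206]
step 0: K = P̄·Hᵀ·S⁻¹ = [-324/385 -12/35; -9/175 78/175]
step 0: x' = x̄ + K·y = [536/385, -199/175]
step 0: P' = (I − K·H)·P̄ = [156/77 -12/35; -12/35 78/175]
step 1: x̄ = F·x = [11927/1925, 1774/275]
step 1: P̄ = F·P·Fᵀ + Q = [37017/1925 5304/275; 5304/275 7736/275]
step 1: y = z − H·x̄ = [3714/385, -3273/275]
step 1: S = H·P̄·Hᵀ + R = [6771/77 -5216/55; -5216/55 31494/275]
step 1: K = P̄·Hᵀ·S⁻¹ = [-724593/1036331 -250968/1036331; -91280/1036331 433528/1036331]
step 1: x' = x̄ + K·y = [2417951/1036331, 644950/1036331]
step 1: P' = (I − K·H)·P̄ = [1700154/1036331 -250968/1036331; -250968/1036331 433528/1036331]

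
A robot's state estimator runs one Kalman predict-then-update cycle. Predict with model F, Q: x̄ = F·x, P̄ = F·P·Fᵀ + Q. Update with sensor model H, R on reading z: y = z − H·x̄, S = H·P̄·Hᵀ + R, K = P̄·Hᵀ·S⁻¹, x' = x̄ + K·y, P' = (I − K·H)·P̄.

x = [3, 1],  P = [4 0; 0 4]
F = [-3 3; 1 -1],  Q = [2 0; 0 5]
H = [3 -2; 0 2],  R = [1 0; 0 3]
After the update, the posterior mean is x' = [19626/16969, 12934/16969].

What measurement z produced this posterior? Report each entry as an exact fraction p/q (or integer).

z = [2, 2]

x̄ = F·x = [-6, 2]
P̄ = F·P·Fᵀ + Q = [74 -24; -24 13]
S = H·P̄·Hᵀ + R = [1007 -196; -196 55]
K = P̄·Hᵀ·S⁻¹ = [5442/16969 4584/16969; -294/16969 6974/16969]
x' − x̄ = [121440/16969, -21004/16969] = K·y
y = (KᵀK)⁻¹·Kᵀ·(x' − x̄) = [24, -2]
z = y + H·x̄ = [24, -2] + [-22, 4] = [2, 2]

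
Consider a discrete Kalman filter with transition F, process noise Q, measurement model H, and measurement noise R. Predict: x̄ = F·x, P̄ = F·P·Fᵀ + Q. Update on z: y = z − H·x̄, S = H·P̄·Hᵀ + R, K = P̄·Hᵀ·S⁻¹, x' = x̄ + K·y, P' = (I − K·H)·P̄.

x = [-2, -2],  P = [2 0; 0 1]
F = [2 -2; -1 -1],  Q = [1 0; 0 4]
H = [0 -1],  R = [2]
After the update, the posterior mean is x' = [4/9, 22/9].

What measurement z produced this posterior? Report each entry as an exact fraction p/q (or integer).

x̄ = F·x = [0, 4]
P̄ = F·P·Fᵀ + Q = [13 -2; -2 7]
S = H·P̄·Hᵀ + R = [9]
K = P̄·Hᵀ·S⁻¹ = [2/9; -7/9]
x' − x̄ = [4/9, -14/9] = K·y
y = (KᵀK)⁻¹·Kᵀ·(x' − x̄) = [2]
z = y + H·x̄ = [2] + [-4] = [-2]

z = [-2]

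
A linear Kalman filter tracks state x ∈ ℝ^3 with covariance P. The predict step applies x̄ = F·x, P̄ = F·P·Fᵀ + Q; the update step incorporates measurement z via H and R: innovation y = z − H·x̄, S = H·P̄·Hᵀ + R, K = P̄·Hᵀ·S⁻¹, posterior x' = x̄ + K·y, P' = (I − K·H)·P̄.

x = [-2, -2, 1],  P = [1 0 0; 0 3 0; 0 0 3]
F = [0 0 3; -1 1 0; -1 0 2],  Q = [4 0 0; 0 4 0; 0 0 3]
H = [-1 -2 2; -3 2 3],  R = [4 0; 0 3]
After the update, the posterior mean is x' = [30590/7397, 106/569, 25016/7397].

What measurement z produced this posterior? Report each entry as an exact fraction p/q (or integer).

z = [2, -2]

x̄ = F·x = [3, 0, 4]
P̄ = F·P·Fᵀ + Q = [31 0 18; 0 8 1; 18 1 16]
S = H·P̄·Hᵀ + R = [51 -7; -7 146]
K = P̄·Hᵀ·S⁻¹ = [457/7397 -1954/7397; -147/569 67/569; 1724/7397 -120/7397]
x' − x̄ = [8399/7397, 106/569, -4572/7397] = K·y
y = (KᵀK)⁻¹·Kᵀ·(x' − x̄) = [-3, -5]
z = y + H·x̄ = [-3, -5] + [5, 3] = [2, -2]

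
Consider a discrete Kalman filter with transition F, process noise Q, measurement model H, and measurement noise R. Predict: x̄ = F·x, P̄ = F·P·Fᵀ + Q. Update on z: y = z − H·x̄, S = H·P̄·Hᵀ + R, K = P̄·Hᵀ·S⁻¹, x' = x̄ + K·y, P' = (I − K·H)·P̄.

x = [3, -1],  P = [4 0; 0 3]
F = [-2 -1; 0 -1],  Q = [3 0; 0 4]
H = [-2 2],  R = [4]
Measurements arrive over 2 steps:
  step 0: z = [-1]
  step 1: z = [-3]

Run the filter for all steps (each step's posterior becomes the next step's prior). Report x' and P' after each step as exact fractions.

step 0: x' = [7/48, -1/12], P' = [167/24 37/6; 37/6 19/3]
step 1: x' = [39/20, 1/2], P' = [2114/215 371/43; 371/43 361/43]

step 0: x̄ = F·x = [-5, 1]
step 0: P̄ = F·P·Fᵀ + Q = [22 3; 3 7]
step 0: y = z − H·x̄ = [-13]
step 0: S = H·P̄·Hᵀ + R = [96]
step 0: K = P̄·Hᵀ·S⁻¹ = [-19/48; 1/12]
step 0: x' = x̄ + K·y = [7/48, -1/12]
step 0: P' = (I − K·H)·P̄ = [167/24 37/6; 37/6 19/3]
step 1: x̄ = F·x = [-5/24, 1/12]
step 1: P̄ = F·P·Fᵀ + Q = [371/6 56/3; 56/3 31/3]
step 1: y = z − H·x̄ = [-43/12]
step 1: S = H·P̄·Hᵀ + R = [430/3]
step 1: K = P̄·Hᵀ·S⁻¹ = [-259/430; -5/43]
step 1: x' = x̄ + K·y = [39/20, 1/2]
step 1: P' = (I − K·H)·P̄ = [2114/215 371/43; 371/43 361/43]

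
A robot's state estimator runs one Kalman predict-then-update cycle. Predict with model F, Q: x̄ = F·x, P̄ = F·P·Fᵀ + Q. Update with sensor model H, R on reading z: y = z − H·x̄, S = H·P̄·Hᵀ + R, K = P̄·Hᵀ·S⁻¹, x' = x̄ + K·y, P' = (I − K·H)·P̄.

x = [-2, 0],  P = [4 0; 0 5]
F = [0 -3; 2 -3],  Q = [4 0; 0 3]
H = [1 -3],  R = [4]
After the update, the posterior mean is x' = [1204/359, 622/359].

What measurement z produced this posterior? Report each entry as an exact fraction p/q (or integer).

z = [-2]

x̄ = F·x = [0, -4]
P̄ = F·P·Fᵀ + Q = [49 45; 45 64]
S = H·P̄·Hᵀ + R = [359]
K = P̄·Hᵀ·S⁻¹ = [-86/359; -147/359]
x' − x̄ = [1204/359, 2058/359] = K·y
y = (KᵀK)⁻¹·Kᵀ·(x' − x̄) = [-14]
z = y + H·x̄ = [-14] + [12] = [-2]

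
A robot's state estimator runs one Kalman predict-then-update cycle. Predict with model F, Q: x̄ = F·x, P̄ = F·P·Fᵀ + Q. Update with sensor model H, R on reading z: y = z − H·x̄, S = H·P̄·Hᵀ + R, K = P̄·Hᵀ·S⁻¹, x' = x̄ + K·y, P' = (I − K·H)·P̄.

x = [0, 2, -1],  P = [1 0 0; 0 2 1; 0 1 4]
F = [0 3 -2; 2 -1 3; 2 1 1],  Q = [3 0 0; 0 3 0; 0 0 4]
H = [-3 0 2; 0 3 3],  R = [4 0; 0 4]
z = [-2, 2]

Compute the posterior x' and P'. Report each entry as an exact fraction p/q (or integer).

x̄ = F·x = [8, -5, 1]
P̄ = F·P·Fᵀ + Q = [25 -19 -1; -19 39 16; -1 16 16]
y = z − H·x̄ = [20, 14]
S = H·P̄·Hᵀ + R = [305 372; 372 787]
K = P̄·Hᵀ·S⁻¹ = [-38279/101651 10344/101651; 8663/101651 17217/101651; -8167/101651 16260/101651]
x' = x̄ + K·y = [192444/101651, -93957/101651, 165951/101651]
P' = (I − K·H)·P̄ = [214432/101651 -231298/101651 245090/101651; -231298/101651 352577/101651 -329621/101651; 245090/101651 -329621/101651 351301/101651]

x' = [192444/101651, -93957/101651, 165951/101651]
P' = [214432/101651 -231298/101651 245090/101651; -231298/101651 352577/101651 -329621/101651; 245090/101651 -329621/101651 351301/101651]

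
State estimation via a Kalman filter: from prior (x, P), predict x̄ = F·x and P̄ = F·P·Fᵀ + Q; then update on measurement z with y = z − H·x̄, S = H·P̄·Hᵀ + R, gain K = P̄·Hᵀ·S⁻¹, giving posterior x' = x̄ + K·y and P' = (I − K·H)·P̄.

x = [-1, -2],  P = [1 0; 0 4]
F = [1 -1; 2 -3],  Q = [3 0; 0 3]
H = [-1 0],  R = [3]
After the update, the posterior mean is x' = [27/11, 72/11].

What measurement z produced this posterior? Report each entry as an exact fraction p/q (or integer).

z = [-3]

x̄ = F·x = [1, 4]
P̄ = F·P·Fᵀ + Q = [8 14; 14 43]
S = H·P̄·Hᵀ + R = [11]
K = P̄·Hᵀ·S⁻¹ = [-8/11; -14/11]
x' − x̄ = [16/11, 28/11] = K·y
y = (KᵀK)⁻¹·Kᵀ·(x' − x̄) = [-2]
z = y + H·x̄ = [-2] + [-1] = [-3]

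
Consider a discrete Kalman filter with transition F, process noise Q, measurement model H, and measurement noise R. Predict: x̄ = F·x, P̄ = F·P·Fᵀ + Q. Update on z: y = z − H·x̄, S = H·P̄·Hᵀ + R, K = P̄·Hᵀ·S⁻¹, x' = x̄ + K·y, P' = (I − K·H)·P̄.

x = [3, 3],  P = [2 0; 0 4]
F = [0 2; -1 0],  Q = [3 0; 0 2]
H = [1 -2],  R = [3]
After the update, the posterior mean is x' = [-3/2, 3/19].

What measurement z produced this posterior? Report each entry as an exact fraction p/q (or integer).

x̄ = F·x = [6, -3]
P̄ = F·P·Fᵀ + Q = [19 0; 0 4]
S = H·P̄·Hᵀ + R = [38]
K = P̄·Hᵀ·S⁻¹ = [1/2; -4/19]
x' − x̄ = [-15/2, 60/19] = K·y
y = (KᵀK)⁻¹·Kᵀ·(x' − x̄) = [-15]
z = y + H·x̄ = [-15] + [12] = [-3]

z = [-3]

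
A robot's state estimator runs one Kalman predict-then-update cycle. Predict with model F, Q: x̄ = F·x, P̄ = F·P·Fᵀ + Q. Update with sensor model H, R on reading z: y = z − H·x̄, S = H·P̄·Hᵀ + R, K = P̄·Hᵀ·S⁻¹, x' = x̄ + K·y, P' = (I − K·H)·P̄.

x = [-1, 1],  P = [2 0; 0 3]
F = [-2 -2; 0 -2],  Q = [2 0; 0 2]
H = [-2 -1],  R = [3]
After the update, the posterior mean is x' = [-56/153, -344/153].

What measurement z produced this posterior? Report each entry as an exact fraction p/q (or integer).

x̄ = F·x = [0, -2]
P̄ = F·P·Fᵀ + Q = [22 12; 12 14]
S = H·P̄·Hᵀ + R = [153]
K = P̄·Hᵀ·S⁻¹ = [-56/153; -38/153]
x' − x̄ = [-56/153, -38/153] = K·y
y = (KᵀK)⁻¹·Kᵀ·(x' − x̄) = [1]
z = y + H·x̄ = [1] + [2] = [3]

z = [3]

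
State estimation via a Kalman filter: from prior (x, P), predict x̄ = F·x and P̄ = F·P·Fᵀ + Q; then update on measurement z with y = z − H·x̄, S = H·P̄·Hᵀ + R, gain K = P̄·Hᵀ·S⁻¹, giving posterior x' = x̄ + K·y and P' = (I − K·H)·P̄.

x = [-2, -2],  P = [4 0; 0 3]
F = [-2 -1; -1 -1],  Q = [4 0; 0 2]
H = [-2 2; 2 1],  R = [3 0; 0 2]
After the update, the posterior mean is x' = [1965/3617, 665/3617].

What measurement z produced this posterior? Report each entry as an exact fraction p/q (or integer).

z = [-1, 1]

x̄ = F·x = [6, 4]
P̄ = F·P·Fᵀ + Q = [23 11; 11 9]
S = H·P̄·Hᵀ + R = [43 -52; -52 147]
K = P̄·Hᵀ·S⁻¹ = [-564/3617 1203/3617; 1024/3617 1125/3617]
x' − x̄ = [-19737/3617, -13803/3617] = K·y
y = (KᵀK)⁻¹·Kᵀ·(x' − x̄) = [3, -15]
z = y + H·x̄ = [3, -15] + [-4, 16] = [-1, 1]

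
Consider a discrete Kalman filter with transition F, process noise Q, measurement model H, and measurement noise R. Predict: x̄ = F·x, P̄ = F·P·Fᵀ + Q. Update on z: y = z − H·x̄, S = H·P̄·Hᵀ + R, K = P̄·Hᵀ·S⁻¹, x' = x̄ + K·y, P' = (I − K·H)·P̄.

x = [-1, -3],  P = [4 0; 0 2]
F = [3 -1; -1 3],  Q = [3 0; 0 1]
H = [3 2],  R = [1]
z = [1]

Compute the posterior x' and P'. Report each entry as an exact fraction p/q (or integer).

x' = [493/82, -1052/123]
P' = [839/82 -622/41; -622/41 2797/123]

x̄ = F·x = [0, -8]
P̄ = F·P·Fᵀ + Q = [41 -18; -18 23]
y = z − H·x̄ = [17]
S = H·P̄·Hᵀ + R = [246]
K = P̄·Hᵀ·S⁻¹ = [29/82; -4/123]
x' = x̄ + K·y = [493/82, -1052/123]
P' = (I − K·H)·P̄ = [839/82 -622/41; -622/41 2797/123]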